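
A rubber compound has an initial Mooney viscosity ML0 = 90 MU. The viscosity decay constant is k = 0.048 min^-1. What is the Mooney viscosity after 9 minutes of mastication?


ML = ML0 * exp(-k * t)
ML = 90 * exp(-0.048 * 9)
ML = 90 * 0.6492
ML = 58.43 MU

58.43 MU


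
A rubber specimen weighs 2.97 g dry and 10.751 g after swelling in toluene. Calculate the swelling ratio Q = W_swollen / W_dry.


Q = W_swollen / W_dry
Q = 10.751 / 2.97
Q = 3.62

Q = 3.62


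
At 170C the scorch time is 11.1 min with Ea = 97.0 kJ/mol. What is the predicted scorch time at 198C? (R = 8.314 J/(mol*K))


Convert temperatures: T1 = 170 + 273.15 = 443.15 K, T2 = 198 + 273.15 = 471.15 K
ts2_new = 11.1 * exp(97000 / 8.314 * (1/471.15 - 1/443.15))
1/T2 - 1/T1 = -1.3411e-04
ts2_new = 2.32 min

2.32 min


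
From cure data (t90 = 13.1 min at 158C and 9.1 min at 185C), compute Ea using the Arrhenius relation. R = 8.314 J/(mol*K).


T1 = 431.15 K, T2 = 458.15 K
1/T1 - 1/T2 = 1.3669e-04
ln(t1/t2) = ln(13.1/9.1) = 0.3643
Ea = 8.314 * 0.3643 / 1.3669e-04 = 22160.8589 J/mol
Ea = 22.16 kJ/mol

22.16 kJ/mol


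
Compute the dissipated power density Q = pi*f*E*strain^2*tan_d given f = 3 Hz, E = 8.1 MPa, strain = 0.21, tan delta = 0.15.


Q = pi * f * E * strain^2 * tan_d
= pi * 3 * 8.1 * 0.21^2 * 0.15
= pi * 3 * 8.1 * 0.0441 * 0.15
= 0.5050

Q = 0.5050


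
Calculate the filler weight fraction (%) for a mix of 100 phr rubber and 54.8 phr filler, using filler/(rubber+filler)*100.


Filler % = filler / (rubber + filler) * 100
= 54.8 / (100 + 54.8) * 100
= 54.8 / 154.8 * 100
= 35.4%

35.4%


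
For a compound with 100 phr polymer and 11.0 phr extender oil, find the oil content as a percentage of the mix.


Oil % = oil / (100 + oil) * 100
= 11.0 / (100 + 11.0) * 100
= 11.0 / 111.0 * 100
= 9.91%

9.91%


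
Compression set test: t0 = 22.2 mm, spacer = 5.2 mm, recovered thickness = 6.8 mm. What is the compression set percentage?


CS = (t0 - recovered) / (t0 - ts) * 100
= (22.2 - 6.8) / (22.2 - 5.2) * 100
= 15.4 / 17.0 * 100
= 90.6%

90.6%


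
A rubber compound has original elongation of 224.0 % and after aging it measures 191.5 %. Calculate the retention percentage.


Retention = aged / original * 100
= 191.5 / 224.0 * 100
= 85.5%

85.5%


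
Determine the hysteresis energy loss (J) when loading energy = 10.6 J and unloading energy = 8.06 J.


Hysteresis loss = loading - unloading
= 10.6 - 8.06
= 2.54 J

2.54 J


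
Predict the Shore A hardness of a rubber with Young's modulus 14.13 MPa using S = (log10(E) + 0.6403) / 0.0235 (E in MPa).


log10(E) = 0.0235*S - 0.6403  =>  S = (log10(E) + 0.6403) / 0.0235
log10(14.13) = 1.150142
S = (1.150142 + 0.6403) / 0.0235 = 1.790442 / 0.0235
S = 76.2

Shore A = 76.2


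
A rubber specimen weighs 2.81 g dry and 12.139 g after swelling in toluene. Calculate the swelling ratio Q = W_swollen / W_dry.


Q = W_swollen / W_dry
Q = 12.139 / 2.81
Q = 4.32

Q = 4.32


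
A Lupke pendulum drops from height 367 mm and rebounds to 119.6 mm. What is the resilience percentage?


Resilience = h_rebound / h_drop * 100
= 119.6 / 367 * 100
= 32.6%

32.6%


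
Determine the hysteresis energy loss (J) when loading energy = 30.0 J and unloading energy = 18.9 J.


Hysteresis loss = loading - unloading
= 30.0 - 18.9
= 11.1 J

11.1 J


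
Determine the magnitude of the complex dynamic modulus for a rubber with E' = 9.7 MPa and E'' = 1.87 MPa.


|E*| = sqrt(E'^2 + E''^2)
= sqrt(9.7^2 + 1.87^2)
= sqrt(94.0900 + 3.4969)
= 9.879 MPa

9.879 MPa


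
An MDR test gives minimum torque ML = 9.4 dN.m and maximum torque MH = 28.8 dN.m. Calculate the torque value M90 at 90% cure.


M90 = ML + 0.9 * (MH - ML)
M90 = 9.4 + 0.9 * (28.8 - 9.4)
M90 = 9.4 + 0.9 * 19.4
M90 = 26.86 dN.m

26.86 dN.m


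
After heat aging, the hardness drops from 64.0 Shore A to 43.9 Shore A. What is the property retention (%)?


Retention = aged / original * 100
= 43.9 / 64.0 * 100
= 68.6%

68.6%


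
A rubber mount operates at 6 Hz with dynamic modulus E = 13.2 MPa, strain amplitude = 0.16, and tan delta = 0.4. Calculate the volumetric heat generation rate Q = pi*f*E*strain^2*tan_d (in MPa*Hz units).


Q = pi * f * E * strain^2 * tan_d
= pi * 6 * 13.2 * 0.16^2 * 0.4
= pi * 6 * 13.2 * 0.0256 * 0.4
= 2.5479

Q = 2.5479


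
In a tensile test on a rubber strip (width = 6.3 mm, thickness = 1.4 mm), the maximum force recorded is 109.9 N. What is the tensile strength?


Area = width * thickness = 6.3 * 1.4 = 8.82 mm^2
TS = force / area = 109.9 / 8.82 = 12.46 MPa

12.46 MPa


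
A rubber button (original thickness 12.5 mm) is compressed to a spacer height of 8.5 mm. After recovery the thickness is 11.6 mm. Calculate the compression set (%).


CS = (t0 - recovered) / (t0 - ts) * 100
= (12.5 - 11.6) / (12.5 - 8.5) * 100
= 0.9 / 4.0 * 100
= 22.5%

22.5%


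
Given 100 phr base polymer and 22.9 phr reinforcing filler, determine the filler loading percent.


Filler % = filler / (rubber + filler) * 100
= 22.9 / (100 + 22.9) * 100
= 22.9 / 122.9 * 100
= 18.63%

18.63%


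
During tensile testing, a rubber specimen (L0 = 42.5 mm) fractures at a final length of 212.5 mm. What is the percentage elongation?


Elongation = (Lf - L0) / L0 * 100
= (212.5 - 42.5) / 42.5 * 100
= 170.0 / 42.5 * 100
= 400.0%

400.0%


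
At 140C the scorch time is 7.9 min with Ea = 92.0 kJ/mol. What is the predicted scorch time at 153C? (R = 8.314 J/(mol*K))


Convert temperatures: T1 = 140 + 273.15 = 413.15 K, T2 = 153 + 273.15 = 426.15 K
ts2_new = 7.9 * exp(92000 / 8.314 * (1/426.15 - 1/413.15))
1/T2 - 1/T1 = -7.3837e-05
ts2_new = 3.49 min

3.49 min


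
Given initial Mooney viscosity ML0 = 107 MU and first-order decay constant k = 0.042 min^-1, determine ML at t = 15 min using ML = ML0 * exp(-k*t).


ML = ML0 * exp(-k * t)
ML = 107 * exp(-0.042 * 15)
ML = 107 * 0.5326
ML = 56.99 MU

56.99 MU


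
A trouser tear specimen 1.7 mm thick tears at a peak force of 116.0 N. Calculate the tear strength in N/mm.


Tear strength = force / thickness
= 116.0 / 1.7
= 68.24 N/mm

68.24 N/mm


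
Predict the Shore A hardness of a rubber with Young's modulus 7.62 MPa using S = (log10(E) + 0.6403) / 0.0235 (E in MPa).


log10(E) = 0.0235*S - 0.6403  =>  S = (log10(E) + 0.6403) / 0.0235
log10(7.62) = 0.881955
S = (0.881955 + 0.6403) / 0.0235 = 1.522255 / 0.0235
S = 64.8

Shore A = 64.8


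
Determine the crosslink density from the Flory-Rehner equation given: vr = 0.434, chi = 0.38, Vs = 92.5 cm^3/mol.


ln(1 - vr) = ln(1 - 0.434) = -0.5692
Numerator = -((-0.5692) + 0.434 + 0.38 * 0.434^2) = 0.0636
Denominator = 92.5 * (0.434^(1/3) - 0.434/2) = 49.9609
nu = 0.0636 / 49.9609 = 0.0013 mol/cm^3

0.0013 mol/cm^3


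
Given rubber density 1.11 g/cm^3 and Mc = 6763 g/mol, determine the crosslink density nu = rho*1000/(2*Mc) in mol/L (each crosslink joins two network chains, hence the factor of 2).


nu = rho * 1000 / (2 * Mc)
nu = 1.11 * 1000 / (2 * 6763)
nu = 1110.0 / 13526
nu = 0.0821 mol/L

0.0821 mol/L


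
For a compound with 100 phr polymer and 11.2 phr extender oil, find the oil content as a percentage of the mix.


Oil % = oil / (100 + oil) * 100
= 11.2 / (100 + 11.2) * 100
= 11.2 / 111.2 * 100
= 10.07%

10.07%


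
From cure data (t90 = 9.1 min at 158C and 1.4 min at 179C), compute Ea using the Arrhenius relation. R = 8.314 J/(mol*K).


T1 = 431.15 K, T2 = 452.15 K
1/T1 - 1/T2 = 1.0772e-04
ln(t1/t2) = ln(9.1/1.4) = 1.8718
Ea = 8.314 * 1.8718 / 1.0772e-04 = 144464.6531 J/mol
Ea = 144.46 kJ/mol

144.46 kJ/mol


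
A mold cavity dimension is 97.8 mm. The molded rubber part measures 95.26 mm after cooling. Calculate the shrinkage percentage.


Shrinkage = (mold - part) / mold * 100
= (97.8 - 95.26) / 97.8 * 100
= 2.54 / 97.8 * 100
= 2.6%

2.6%


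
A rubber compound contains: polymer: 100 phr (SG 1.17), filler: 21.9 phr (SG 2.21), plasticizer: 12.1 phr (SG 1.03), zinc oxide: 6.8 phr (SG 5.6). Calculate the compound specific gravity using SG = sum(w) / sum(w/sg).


Sum of weights = 140.8
Volume contributions:
  polymer: 100/1.17 = 85.4701
  filler: 21.9/2.21 = 9.9095
  plasticizer: 12.1/1.03 = 11.7476
  zinc oxide: 6.8/5.6 = 1.2143
Sum of volumes = 108.3414
SG = 140.8 / 108.3414 = 1.3

SG = 1.3


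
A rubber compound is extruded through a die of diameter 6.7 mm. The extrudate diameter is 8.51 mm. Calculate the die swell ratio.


Die swell ratio = D_extrudate / D_die
= 8.51 / 6.7
= 1.27

Die swell = 1.27


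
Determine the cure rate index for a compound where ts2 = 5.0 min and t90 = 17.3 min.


CRI = 100 / (t90 - ts2)
= 100 / (17.3 - 5.0)
= 100 / 12.3
= 8.13 min^-1

8.13 min^-1


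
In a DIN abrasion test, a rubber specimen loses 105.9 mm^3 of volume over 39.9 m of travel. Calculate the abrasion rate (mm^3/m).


Rate = volume_loss / distance
= 105.9 / 39.9
= 2.654 mm^3/m

2.654 mm^3/m


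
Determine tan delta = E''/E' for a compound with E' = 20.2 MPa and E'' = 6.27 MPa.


tan delta = E'' / E'
= 6.27 / 20.2
= 0.3104

tan delta = 0.3104


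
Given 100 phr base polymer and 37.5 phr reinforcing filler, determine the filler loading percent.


Filler % = filler / (rubber + filler) * 100
= 37.5 / (100 + 37.5) * 100
= 37.5 / 137.5 * 100
= 27.27%

27.27%


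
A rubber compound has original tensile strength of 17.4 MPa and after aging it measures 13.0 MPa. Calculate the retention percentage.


Retention = aged / original * 100
= 13.0 / 17.4 * 100
= 74.7%

74.7%


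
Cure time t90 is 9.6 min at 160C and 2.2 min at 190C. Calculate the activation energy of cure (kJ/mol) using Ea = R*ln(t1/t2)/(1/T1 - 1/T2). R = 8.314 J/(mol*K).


T1 = 433.15 K, T2 = 463.15 K
1/T1 - 1/T2 = 1.4954e-04
ln(t1/t2) = ln(9.6/2.2) = 1.4733
Ea = 8.314 * 1.4733 / 1.4954e-04 = 81910.8878 J/mol
Ea = 81.91 kJ/mol

81.91 kJ/mol


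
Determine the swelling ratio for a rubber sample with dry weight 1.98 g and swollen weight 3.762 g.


Q = W_swollen / W_dry
Q = 3.762 / 1.98
Q = 1.9

Q = 1.9


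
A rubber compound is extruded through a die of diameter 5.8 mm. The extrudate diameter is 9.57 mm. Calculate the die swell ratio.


Die swell ratio = D_extrudate / D_die
= 9.57 / 5.8
= 1.65

Die swell = 1.65


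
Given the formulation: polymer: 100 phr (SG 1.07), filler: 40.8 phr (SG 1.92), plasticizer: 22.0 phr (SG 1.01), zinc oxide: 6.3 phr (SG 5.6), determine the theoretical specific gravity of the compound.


Sum of weights = 169.1
Volume contributions:
  polymer: 100/1.07 = 93.4579
  filler: 40.8/1.92 = 21.2500
  plasticizer: 22.0/1.01 = 21.7822
  zinc oxide: 6.3/5.6 = 1.1250
Sum of volumes = 137.6151
SG = 169.1 / 137.6151 = 1.229

SG = 1.229


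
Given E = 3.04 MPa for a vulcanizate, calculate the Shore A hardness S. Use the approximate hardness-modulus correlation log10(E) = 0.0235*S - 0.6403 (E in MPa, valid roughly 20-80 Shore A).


log10(E) = 0.0235*S - 0.6403  =>  S = (log10(E) + 0.6403) / 0.0235
log10(3.04) = 0.482874
S = (0.482874 + 0.6403) / 0.0235 = 1.123174 / 0.0235
S = 47.8

Shore A = 47.8


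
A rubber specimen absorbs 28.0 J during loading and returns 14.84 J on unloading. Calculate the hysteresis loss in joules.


Hysteresis loss = loading - unloading
= 28.0 - 14.84
= 13.16 J

13.16 J


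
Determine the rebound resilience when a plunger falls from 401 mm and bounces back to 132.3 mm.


Resilience = h_rebound / h_drop * 100
= 132.3 / 401 * 100
= 33.0%

33.0%


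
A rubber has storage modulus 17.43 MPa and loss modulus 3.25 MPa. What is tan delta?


tan delta = E'' / E'
= 3.25 / 17.43
= 0.1865

tan delta = 0.1865


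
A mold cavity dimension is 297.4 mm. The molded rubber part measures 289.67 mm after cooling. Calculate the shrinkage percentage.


Shrinkage = (mold - part) / mold * 100
= (297.4 - 289.67) / 297.4 * 100
= 7.73 / 297.4 * 100
= 2.6%

2.6%


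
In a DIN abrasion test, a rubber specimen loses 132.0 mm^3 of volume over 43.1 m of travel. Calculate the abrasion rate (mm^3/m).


Rate = volume_loss / distance
= 132.0 / 43.1
= 3.063 mm^3/m

3.063 mm^3/m


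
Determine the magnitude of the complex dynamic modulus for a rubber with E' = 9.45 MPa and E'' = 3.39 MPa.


|E*| = sqrt(E'^2 + E''^2)
= sqrt(9.45^2 + 3.39^2)
= sqrt(89.3025 + 11.4921)
= 10.04 MPa

10.04 MPa


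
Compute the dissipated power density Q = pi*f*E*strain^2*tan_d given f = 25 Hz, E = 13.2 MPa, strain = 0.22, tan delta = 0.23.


Q = pi * f * E * strain^2 * tan_d
= pi * 25 * 13.2 * 0.22^2 * 0.23
= pi * 25 * 13.2 * 0.0484 * 0.23
= 11.5408

Q = 11.5408


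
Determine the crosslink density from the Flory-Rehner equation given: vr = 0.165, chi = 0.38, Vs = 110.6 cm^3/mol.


ln(1 - vr) = ln(1 - 0.165) = -0.1803
Numerator = -((-0.1803) + 0.165 + 0.38 * 0.165^2) = 0.0050
Denominator = 110.6 * (0.165^(1/3) - 0.165/2) = 51.5375
nu = 0.0050 / 51.5375 = 9.6591e-05 mol/cm^3

9.6591e-05 mol/cm^3


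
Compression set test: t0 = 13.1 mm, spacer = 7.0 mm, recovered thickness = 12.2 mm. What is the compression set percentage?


CS = (t0 - recovered) / (t0 - ts) * 100
= (13.1 - 12.2) / (13.1 - 7.0) * 100
= 0.9 / 6.1 * 100
= 14.8%

14.8%


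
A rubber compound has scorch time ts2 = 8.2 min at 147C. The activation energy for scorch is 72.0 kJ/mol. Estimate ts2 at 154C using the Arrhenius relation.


Convert temperatures: T1 = 147 + 273.15 = 420.15 K, T2 = 154 + 273.15 = 427.15 K
ts2_new = 8.2 * exp(72000 / 8.314 * (1/427.15 - 1/420.15))
1/T2 - 1/T1 = -3.9004e-05
ts2_new = 5.85 min

5.85 min


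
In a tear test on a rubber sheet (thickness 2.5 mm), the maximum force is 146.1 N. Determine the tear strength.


Tear strength = force / thickness
= 146.1 / 2.5
= 58.44 N/mm

58.44 N/mm


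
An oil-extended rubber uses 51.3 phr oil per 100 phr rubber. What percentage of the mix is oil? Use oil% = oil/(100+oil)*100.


Oil % = oil / (100 + oil) * 100
= 51.3 / (100 + 51.3) * 100
= 51.3 / 151.3 * 100
= 33.91%

33.91%


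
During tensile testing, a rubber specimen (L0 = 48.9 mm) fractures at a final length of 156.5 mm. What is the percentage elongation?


Elongation = (Lf - L0) / L0 * 100
= (156.5 - 48.9) / 48.9 * 100
= 107.6 / 48.9 * 100
= 220.0%

220.0%


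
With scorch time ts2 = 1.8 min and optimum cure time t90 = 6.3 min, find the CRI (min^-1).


CRI = 100 / (t90 - ts2)
= 100 / (6.3 - 1.8)
= 100 / 4.5
= 22.22 min^-1

22.22 min^-1


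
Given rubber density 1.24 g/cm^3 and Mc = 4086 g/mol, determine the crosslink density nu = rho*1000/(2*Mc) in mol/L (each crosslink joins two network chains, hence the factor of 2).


nu = rho * 1000 / (2 * Mc)
nu = 1.24 * 1000 / (2 * 4086)
nu = 1240.0 / 8172
nu = 0.1517 mol/L

0.1517 mol/L


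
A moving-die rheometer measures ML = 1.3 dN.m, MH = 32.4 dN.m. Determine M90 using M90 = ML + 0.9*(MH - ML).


M90 = ML + 0.9 * (MH - ML)
M90 = 1.3 + 0.9 * (32.4 - 1.3)
M90 = 1.3 + 0.9 * 31.1
M90 = 29.29 dN.m

29.29 dN.m


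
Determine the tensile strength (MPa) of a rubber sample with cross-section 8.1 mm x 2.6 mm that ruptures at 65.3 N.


Area = width * thickness = 8.1 * 2.6 = 21.06 mm^2
TS = force / area = 65.3 / 21.06 = 3.1 MPa

3.1 MPa


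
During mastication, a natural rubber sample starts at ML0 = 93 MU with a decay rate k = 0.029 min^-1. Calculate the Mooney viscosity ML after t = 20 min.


ML = ML0 * exp(-k * t)
ML = 93 * exp(-0.029 * 20)
ML = 93 * 0.5599
ML = 52.07 MU

52.07 MU


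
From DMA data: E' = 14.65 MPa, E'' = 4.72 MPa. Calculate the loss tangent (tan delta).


tan delta = E'' / E'
= 4.72 / 14.65
= 0.3222

tan delta = 0.3222


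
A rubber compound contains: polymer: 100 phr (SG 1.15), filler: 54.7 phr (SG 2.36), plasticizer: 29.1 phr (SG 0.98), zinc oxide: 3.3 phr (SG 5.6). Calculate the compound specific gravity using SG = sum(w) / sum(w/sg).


Sum of weights = 187.1
Volume contributions:
  polymer: 100/1.15 = 86.9565
  filler: 54.7/2.36 = 23.1780
  plasticizer: 29.1/0.98 = 29.6939
  zinc oxide: 3.3/5.6 = 0.5893
Sum of volumes = 140.4177
SG = 187.1 / 140.4177 = 1.332

SG = 1.332


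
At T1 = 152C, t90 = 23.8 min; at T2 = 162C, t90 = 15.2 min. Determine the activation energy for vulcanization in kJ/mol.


T1 = 425.15 K, T2 = 435.15 K
1/T1 - 1/T2 = 5.4053e-05
ln(t1/t2) = ln(23.8/15.2) = 0.4484
Ea = 8.314 * 0.4484 / 5.4053e-05 = 68967.9406 J/mol
Ea = 68.97 kJ/mol

68.97 kJ/mol


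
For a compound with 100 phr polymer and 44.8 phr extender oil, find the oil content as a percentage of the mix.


Oil % = oil / (100 + oil) * 100
= 44.8 / (100 + 44.8) * 100
= 44.8 / 144.8 * 100
= 30.94%

30.94%


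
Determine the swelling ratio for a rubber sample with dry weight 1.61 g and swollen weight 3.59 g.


Q = W_swollen / W_dry
Q = 3.59 / 1.61
Q = 2.23

Q = 2.23


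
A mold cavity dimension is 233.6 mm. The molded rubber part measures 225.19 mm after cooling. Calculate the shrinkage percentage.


Shrinkage = (mold - part) / mold * 100
= (233.6 - 225.19) / 233.6 * 100
= 8.41 / 233.6 * 100
= 3.6%

3.6%


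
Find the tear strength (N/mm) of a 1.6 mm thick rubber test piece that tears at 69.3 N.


Tear strength = force / thickness
= 69.3 / 1.6
= 43.31 N/mm

43.31 N/mm


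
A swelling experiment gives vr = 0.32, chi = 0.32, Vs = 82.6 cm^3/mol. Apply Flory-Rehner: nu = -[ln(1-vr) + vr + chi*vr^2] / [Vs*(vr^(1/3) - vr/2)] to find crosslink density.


ln(1 - vr) = ln(1 - 0.32) = -0.3857
Numerator = -((-0.3857) + 0.32 + 0.32 * 0.32^2) = 0.0329
Denominator = 82.6 * (0.32^(1/3) - 0.32/2) = 43.2816
nu = 0.0329 / 43.2816 = 7.6001e-04 mol/cm^3

7.6001e-04 mol/cm^3


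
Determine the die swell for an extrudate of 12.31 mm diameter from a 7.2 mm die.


Die swell ratio = D_extrudate / D_die
= 12.31 / 7.2
= 1.71

Die swell = 1.71


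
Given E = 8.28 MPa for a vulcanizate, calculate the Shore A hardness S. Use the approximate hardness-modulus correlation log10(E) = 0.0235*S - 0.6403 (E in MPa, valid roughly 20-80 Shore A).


log10(E) = 0.0235*S - 0.6403  =>  S = (log10(E) + 0.6403) / 0.0235
log10(8.28) = 0.918030
S = (0.918030 + 0.6403) / 0.0235 = 1.558330 / 0.0235
S = 66.3

Shore A = 66.3


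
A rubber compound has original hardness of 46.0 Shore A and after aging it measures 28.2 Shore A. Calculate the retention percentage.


Retention = aged / original * 100
= 28.2 / 46.0 * 100
= 61.3%

61.3%


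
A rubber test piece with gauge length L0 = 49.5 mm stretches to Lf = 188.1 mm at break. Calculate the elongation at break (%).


Elongation = (Lf - L0) / L0 * 100
= (188.1 - 49.5) / 49.5 * 100
= 138.6 / 49.5 * 100
= 280.0%

280.0%


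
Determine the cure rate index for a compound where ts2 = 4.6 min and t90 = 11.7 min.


CRI = 100 / (t90 - ts2)
= 100 / (11.7 - 4.6)
= 100 / 7.1
= 14.08 min^-1

14.08 min^-1


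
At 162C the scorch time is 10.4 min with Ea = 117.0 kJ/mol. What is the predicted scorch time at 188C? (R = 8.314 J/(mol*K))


Convert temperatures: T1 = 162 + 273.15 = 435.15 K, T2 = 188 + 273.15 = 461.15 K
ts2_new = 10.4 * exp(117000 / 8.314 * (1/461.15 - 1/435.15))
1/T2 - 1/T1 = -1.2957e-04
ts2_new = 1.68 min

1.68 min


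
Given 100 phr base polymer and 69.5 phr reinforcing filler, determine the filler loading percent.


Filler % = filler / (rubber + filler) * 100
= 69.5 / (100 + 69.5) * 100
= 69.5 / 169.5 * 100
= 41.0%

41.0%


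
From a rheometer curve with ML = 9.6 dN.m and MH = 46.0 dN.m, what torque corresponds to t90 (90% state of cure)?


M90 = ML + 0.9 * (MH - ML)
M90 = 9.6 + 0.9 * (46.0 - 9.6)
M90 = 9.6 + 0.9 * 36.4
M90 = 42.36 dN.m

42.36 dN.m


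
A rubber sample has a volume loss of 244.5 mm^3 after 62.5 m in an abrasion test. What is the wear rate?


Rate = volume_loss / distance
= 244.5 / 62.5
= 3.912 mm^3/m

3.912 mm^3/m


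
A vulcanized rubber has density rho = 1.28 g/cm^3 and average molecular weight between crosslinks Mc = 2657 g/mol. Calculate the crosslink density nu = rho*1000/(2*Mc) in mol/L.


nu = rho * 1000 / (2 * Mc)
nu = 1.28 * 1000 / (2 * 2657)
nu = 1280.0 / 5314
nu = 0.2409 mol/L

0.2409 mol/L


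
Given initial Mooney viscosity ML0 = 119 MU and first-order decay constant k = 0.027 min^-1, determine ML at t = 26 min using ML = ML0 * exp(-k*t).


ML = ML0 * exp(-k * t)
ML = 119 * exp(-0.027 * 26)
ML = 119 * 0.4956
ML = 58.98 MU

58.98 MU


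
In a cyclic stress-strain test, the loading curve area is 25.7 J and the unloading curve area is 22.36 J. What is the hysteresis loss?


Hysteresis loss = loading - unloading
= 25.7 - 22.36
= 3.34 J

3.34 J


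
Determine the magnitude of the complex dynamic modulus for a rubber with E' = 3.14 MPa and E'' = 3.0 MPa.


|E*| = sqrt(E'^2 + E''^2)
= sqrt(3.14^2 + 3.0^2)
= sqrt(9.8596 + 9.0000)
= 4.343 MPa

4.343 MPa


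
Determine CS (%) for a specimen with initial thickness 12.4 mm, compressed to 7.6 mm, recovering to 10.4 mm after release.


CS = (t0 - recovered) / (t0 - ts) * 100
= (12.4 - 10.4) / (12.4 - 7.6) * 100
= 2.0 / 4.8 * 100
= 41.7%

41.7%


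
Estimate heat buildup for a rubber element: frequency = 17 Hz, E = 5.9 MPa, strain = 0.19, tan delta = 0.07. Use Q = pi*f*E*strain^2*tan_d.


Q = pi * f * E * strain^2 * tan_d
= pi * 17 * 5.9 * 0.19^2 * 0.07
= pi * 17 * 5.9 * 0.0361 * 0.07
= 0.7963

Q = 0.7963


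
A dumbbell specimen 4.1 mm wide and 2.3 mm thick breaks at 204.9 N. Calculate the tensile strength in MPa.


Area = width * thickness = 4.1 * 2.3 = 9.43 mm^2
TS = force / area = 204.9 / 9.43 = 21.73 MPa

21.73 MPa


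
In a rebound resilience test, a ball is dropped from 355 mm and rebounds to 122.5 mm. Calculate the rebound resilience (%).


Resilience = h_rebound / h_drop * 100
= 122.5 / 355 * 100
= 34.5%

34.5%


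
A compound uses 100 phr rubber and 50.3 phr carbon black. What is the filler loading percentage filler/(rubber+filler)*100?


Filler % = filler / (rubber + filler) * 100
= 50.3 / (100 + 50.3) * 100
= 50.3 / 150.3 * 100
= 33.47%

33.47%


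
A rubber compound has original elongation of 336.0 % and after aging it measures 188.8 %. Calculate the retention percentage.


Retention = aged / original * 100
= 188.8 / 336.0 * 100
= 56.2%

56.2%


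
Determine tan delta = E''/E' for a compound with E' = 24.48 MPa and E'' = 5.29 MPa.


tan delta = E'' / E'
= 5.29 / 24.48
= 0.2161

tan delta = 0.2161


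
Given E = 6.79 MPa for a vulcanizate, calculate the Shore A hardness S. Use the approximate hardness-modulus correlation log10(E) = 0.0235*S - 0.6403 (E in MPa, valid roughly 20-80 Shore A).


log10(E) = 0.0235*S - 0.6403  =>  S = (log10(E) + 0.6403) / 0.0235
log10(6.79) = 0.831870
S = (0.831870 + 0.6403) / 0.0235 = 1.472170 / 0.0235
S = 62.6

Shore A = 62.6


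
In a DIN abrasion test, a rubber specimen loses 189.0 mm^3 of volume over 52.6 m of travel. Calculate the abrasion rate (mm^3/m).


Rate = volume_loss / distance
= 189.0 / 52.6
= 3.593 mm^3/m

3.593 mm^3/m


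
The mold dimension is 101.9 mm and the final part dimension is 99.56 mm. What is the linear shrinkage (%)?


Shrinkage = (mold - part) / mold * 100
= (101.9 - 99.56) / 101.9 * 100
= 2.34 / 101.9 * 100
= 2.3%

2.3%


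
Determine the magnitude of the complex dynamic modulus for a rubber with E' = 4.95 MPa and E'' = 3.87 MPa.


|E*| = sqrt(E'^2 + E''^2)
= sqrt(4.95^2 + 3.87^2)
= sqrt(24.5025 + 14.9769)
= 6.283 MPa

6.283 MPa


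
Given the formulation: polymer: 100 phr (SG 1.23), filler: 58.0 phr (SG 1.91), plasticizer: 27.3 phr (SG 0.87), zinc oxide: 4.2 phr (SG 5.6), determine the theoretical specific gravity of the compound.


Sum of weights = 189.5
Volume contributions:
  polymer: 100/1.23 = 81.3008
  filler: 58.0/1.91 = 30.3665
  plasticizer: 27.3/0.87 = 31.3793
  zinc oxide: 4.2/5.6 = 0.7500
Sum of volumes = 143.7966
SG = 189.5 / 143.7966 = 1.318

SG = 1.318


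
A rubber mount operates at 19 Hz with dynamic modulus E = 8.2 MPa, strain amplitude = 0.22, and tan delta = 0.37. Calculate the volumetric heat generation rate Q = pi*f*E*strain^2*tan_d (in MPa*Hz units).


Q = pi * f * E * strain^2 * tan_d
= pi * 19 * 8.2 * 0.22^2 * 0.37
= pi * 19 * 8.2 * 0.0484 * 0.37
= 8.7653

Q = 8.7653


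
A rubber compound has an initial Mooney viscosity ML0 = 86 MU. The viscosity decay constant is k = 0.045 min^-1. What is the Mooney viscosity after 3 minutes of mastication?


ML = ML0 * exp(-k * t)
ML = 86 * exp(-0.045 * 3)
ML = 86 * 0.8737
ML = 75.14 MU

75.14 MU


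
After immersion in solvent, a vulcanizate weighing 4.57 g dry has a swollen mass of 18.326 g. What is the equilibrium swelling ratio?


Q = W_swollen / W_dry
Q = 18.326 / 4.57
Q = 4.01

Q = 4.01


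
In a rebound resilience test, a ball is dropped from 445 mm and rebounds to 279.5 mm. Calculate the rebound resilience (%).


Resilience = h_rebound / h_drop * 100
= 279.5 / 445 * 100
= 62.8%

62.8%


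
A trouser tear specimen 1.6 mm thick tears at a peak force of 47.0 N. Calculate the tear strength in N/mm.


Tear strength = force / thickness
= 47.0 / 1.6
= 29.38 N/mm

29.38 N/mm


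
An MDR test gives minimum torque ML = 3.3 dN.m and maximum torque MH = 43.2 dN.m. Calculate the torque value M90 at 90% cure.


M90 = ML + 0.9 * (MH - ML)
M90 = 3.3 + 0.9 * (43.2 - 3.3)
M90 = 3.3 + 0.9 * 39.9
M90 = 39.21 dN.m

39.21 dN.m


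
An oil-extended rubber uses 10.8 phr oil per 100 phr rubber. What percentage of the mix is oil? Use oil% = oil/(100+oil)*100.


Oil % = oil / (100 + oil) * 100
= 10.8 / (100 + 10.8) * 100
= 10.8 / 110.8 * 100
= 9.75%

9.75%


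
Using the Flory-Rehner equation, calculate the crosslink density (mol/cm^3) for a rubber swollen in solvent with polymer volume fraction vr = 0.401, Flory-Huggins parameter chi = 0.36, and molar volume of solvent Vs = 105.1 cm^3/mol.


ln(1 - vr) = ln(1 - 0.401) = -0.5125
Numerator = -((-0.5125) + 0.401 + 0.36 * 0.401^2) = 0.0536
Denominator = 105.1 * (0.401^(1/3) - 0.401/2) = 56.4303
nu = 0.0536 / 56.4303 = 9.4994e-04 mol/cm^3

9.4994e-04 mol/cm^3


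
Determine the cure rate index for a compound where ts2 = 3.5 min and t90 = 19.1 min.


CRI = 100 / (t90 - ts2)
= 100 / (19.1 - 3.5)
= 100 / 15.6
= 6.41 min^-1

6.41 min^-1


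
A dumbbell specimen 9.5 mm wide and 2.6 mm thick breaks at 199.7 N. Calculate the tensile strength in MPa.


Area = width * thickness = 9.5 * 2.6 = 24.7 mm^2
TS = force / area = 199.7 / 24.7 = 8.09 MPa

8.09 MPa


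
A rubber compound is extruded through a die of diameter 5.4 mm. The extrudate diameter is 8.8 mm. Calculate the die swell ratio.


Die swell ratio = D_extrudate / D_die
= 8.8 / 5.4
= 1.63

Die swell = 1.63


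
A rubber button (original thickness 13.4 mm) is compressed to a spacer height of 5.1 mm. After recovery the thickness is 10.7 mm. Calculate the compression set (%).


CS = (t0 - recovered) / (t0 - ts) * 100
= (13.4 - 10.7) / (13.4 - 5.1) * 100
= 2.7 / 8.3 * 100
= 32.5%

32.5%


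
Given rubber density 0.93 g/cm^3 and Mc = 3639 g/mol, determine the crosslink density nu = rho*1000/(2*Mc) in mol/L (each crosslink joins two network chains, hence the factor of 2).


nu = rho * 1000 / (2 * Mc)
nu = 0.93 * 1000 / (2 * 3639)
nu = 930.0 / 7278
nu = 0.1278 mol/L

0.1278 mol/L


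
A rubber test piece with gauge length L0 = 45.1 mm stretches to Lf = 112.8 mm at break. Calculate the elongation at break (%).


Elongation = (Lf - L0) / L0 * 100
= (112.8 - 45.1) / 45.1 * 100
= 67.7 / 45.1 * 100
= 150.1%

150.1%


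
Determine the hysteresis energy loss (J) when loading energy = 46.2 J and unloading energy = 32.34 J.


Hysteresis loss = loading - unloading
= 46.2 - 32.34
= 13.86 J

13.86 J


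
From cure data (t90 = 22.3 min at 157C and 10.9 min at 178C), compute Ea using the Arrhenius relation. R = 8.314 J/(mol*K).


T1 = 430.15 K, T2 = 451.15 K
1/T1 - 1/T2 = 1.0821e-04
ln(t1/t2) = ln(22.3/10.9) = 0.7158
Ea = 8.314 * 0.7158 / 1.0821e-04 = 54996.8483 J/mol
Ea = 55.0 kJ/mol

55.0 kJ/mol


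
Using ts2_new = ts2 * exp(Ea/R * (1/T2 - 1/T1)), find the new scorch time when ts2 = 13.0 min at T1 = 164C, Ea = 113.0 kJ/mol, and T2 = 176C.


Convert temperatures: T1 = 164 + 273.15 = 437.15 K, T2 = 176 + 273.15 = 449.15 K
ts2_new = 13.0 * exp(113000 / 8.314 * (1/449.15 - 1/437.15))
1/T2 - 1/T1 = -6.1117e-05
ts2_new = 5.66 min

5.66 min


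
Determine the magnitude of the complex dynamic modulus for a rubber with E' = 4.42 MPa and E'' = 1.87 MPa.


|E*| = sqrt(E'^2 + E''^2)
= sqrt(4.42^2 + 1.87^2)
= sqrt(19.5364 + 3.4969)
= 4.799 MPa

4.799 MPa


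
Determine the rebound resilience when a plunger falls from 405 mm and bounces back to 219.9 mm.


Resilience = h_rebound / h_drop * 100
= 219.9 / 405 * 100
= 54.3%

54.3%


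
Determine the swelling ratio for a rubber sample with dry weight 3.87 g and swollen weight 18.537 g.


Q = W_swollen / W_dry
Q = 18.537 / 3.87
Q = 4.79

Q = 4.79


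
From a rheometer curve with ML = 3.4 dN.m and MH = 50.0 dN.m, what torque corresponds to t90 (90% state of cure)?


M90 = ML + 0.9 * (MH - ML)
M90 = 3.4 + 0.9 * (50.0 - 3.4)
M90 = 3.4 + 0.9 * 46.6
M90 = 45.34 dN.m

45.34 dN.m


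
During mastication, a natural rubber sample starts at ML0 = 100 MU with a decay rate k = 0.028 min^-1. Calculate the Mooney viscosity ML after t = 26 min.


ML = ML0 * exp(-k * t)
ML = 100 * exp(-0.028 * 26)
ML = 100 * 0.4829
ML = 48.29 MU

48.29 MU


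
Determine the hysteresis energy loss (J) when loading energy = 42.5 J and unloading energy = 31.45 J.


Hysteresis loss = loading - unloading
= 42.5 - 31.45
= 11.05 J

11.05 J


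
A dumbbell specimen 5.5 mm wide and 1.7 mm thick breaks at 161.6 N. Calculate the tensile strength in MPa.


Area = width * thickness = 5.5 * 1.7 = 9.35 mm^2
TS = force / area = 161.6 / 9.35 = 17.28 MPa

17.28 MPa


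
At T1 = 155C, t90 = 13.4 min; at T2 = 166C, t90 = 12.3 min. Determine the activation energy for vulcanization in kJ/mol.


T1 = 428.15 K, T2 = 439.15 K
1/T1 - 1/T2 = 5.8504e-05
ln(t1/t2) = ln(13.4/12.3) = 0.0857
Ea = 8.314 * 0.0857 / 5.8504e-05 = 12172.5381 J/mol
Ea = 12.17 kJ/mol

12.17 kJ/mol


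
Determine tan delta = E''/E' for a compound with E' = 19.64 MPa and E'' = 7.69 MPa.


tan delta = E'' / E'
= 7.69 / 19.64
= 0.3915

tan delta = 0.3915


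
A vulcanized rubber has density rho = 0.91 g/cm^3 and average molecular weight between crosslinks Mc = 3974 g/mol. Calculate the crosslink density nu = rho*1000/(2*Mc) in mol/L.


nu = rho * 1000 / (2 * Mc)
nu = 0.91 * 1000 / (2 * 3974)
nu = 910.0 / 7948
nu = 0.1145 mol/L

0.1145 mol/L


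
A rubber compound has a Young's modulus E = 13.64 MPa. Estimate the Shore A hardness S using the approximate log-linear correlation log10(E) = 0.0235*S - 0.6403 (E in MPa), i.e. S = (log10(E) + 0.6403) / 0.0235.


log10(E) = 0.0235*S - 0.6403  =>  S = (log10(E) + 0.6403) / 0.0235
log10(13.64) = 1.134814
S = (1.134814 + 0.6403) / 0.0235 = 1.775114 / 0.0235
S = 75.5

Shore A = 75.5


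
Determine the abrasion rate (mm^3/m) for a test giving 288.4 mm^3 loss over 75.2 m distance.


Rate = volume_loss / distance
= 288.4 / 75.2
= 3.835 mm^3/m

3.835 mm^3/m


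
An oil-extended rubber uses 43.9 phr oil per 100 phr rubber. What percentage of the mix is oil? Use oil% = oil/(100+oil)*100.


Oil % = oil / (100 + oil) * 100
= 43.9 / (100 + 43.9) * 100
= 43.9 / 143.9 * 100
= 30.51%

30.51%


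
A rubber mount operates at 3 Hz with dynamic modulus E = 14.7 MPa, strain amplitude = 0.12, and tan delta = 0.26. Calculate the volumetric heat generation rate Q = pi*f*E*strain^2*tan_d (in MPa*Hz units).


Q = pi * f * E * strain^2 * tan_d
= pi * 3 * 14.7 * 0.12^2 * 0.26
= pi * 3 * 14.7 * 0.0144 * 0.26
= 0.5187

Q = 0.5187


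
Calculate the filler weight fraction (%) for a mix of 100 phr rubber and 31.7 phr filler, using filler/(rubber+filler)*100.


Filler % = filler / (rubber + filler) * 100
= 31.7 / (100 + 31.7) * 100
= 31.7 / 131.7 * 100
= 24.07%

24.07%


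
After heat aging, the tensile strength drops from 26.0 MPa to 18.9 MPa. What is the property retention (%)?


Retention = aged / original * 100
= 18.9 / 26.0 * 100
= 72.7%

72.7%


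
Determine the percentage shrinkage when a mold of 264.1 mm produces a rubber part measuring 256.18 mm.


Shrinkage = (mold - part) / mold * 100
= (264.1 - 256.18) / 264.1 * 100
= 7.92 / 264.1 * 100
= 3.0%

3.0%


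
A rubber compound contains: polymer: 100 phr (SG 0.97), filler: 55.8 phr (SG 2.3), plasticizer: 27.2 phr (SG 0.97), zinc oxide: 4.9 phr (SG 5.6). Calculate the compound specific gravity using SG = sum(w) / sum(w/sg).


Sum of weights = 187.9
Volume contributions:
  polymer: 100/0.97 = 103.0928
  filler: 55.8/2.3 = 24.2609
  plasticizer: 27.2/0.97 = 28.0412
  zinc oxide: 4.9/5.6 = 0.8750
Sum of volumes = 156.2699
SG = 187.9 / 156.2699 = 1.202

SG = 1.202


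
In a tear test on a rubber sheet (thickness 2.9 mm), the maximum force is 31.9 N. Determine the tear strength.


Tear strength = force / thickness
= 31.9 / 2.9
= 11.0 N/mm

11.0 N/mm


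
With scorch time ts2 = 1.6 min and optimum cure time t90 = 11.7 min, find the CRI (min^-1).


CRI = 100 / (t90 - ts2)
= 100 / (11.7 - 1.6)
= 100 / 10.1
= 9.9 min^-1

9.9 min^-1


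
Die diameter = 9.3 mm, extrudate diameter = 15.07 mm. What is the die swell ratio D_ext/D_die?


Die swell ratio = D_extrudate / D_die
= 15.07 / 9.3
= 1.62

Die swell = 1.62


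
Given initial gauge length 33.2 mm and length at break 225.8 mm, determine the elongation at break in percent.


Elongation = (Lf - L0) / L0 * 100
= (225.8 - 33.2) / 33.2 * 100
= 192.6 / 33.2 * 100
= 580.1%

580.1%


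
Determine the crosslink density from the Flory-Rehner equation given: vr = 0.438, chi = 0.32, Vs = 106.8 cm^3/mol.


ln(1 - vr) = ln(1 - 0.438) = -0.5763
Numerator = -((-0.5763) + 0.438 + 0.32 * 0.438^2) = 0.0769
Denominator = 106.8 * (0.438^(1/3) - 0.438/2) = 57.7186
nu = 0.0769 / 57.7186 = 0.0013 mol/cm^3

0.0013 mol/cm^3


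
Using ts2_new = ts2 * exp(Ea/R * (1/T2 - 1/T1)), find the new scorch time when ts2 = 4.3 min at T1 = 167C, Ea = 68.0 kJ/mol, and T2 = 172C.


Convert temperatures: T1 = 167 + 273.15 = 440.15 K, T2 = 172 + 273.15 = 445.15 K
ts2_new = 4.3 * exp(68000 / 8.314 * (1/445.15 - 1/440.15))
1/T2 - 1/T1 = -2.5519e-05
ts2_new = 3.49 min

3.49 min


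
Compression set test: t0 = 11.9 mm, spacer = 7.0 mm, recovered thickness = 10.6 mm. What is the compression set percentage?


CS = (t0 - recovered) / (t0 - ts) * 100
= (11.9 - 10.6) / (11.9 - 7.0) * 100
= 1.3 / 4.9 * 100
= 26.5%

26.5%


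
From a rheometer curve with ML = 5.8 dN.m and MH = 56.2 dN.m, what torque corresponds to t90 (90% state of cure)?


M90 = ML + 0.9 * (MH - ML)
M90 = 5.8 + 0.9 * (56.2 - 5.8)
M90 = 5.8 + 0.9 * 50.4
M90 = 51.16 dN.m

51.16 dN.m


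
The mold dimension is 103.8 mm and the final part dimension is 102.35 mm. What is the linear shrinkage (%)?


Shrinkage = (mold - part) / mold * 100
= (103.8 - 102.35) / 103.8 * 100
= 1.45 / 103.8 * 100
= 1.4%

1.4%


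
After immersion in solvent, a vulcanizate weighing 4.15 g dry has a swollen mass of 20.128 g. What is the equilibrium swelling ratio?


Q = W_swollen / W_dry
Q = 20.128 / 4.15
Q = 4.85

Q = 4.85


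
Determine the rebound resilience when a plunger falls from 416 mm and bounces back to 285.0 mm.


Resilience = h_rebound / h_drop * 100
= 285.0 / 416 * 100
= 68.5%

68.5%


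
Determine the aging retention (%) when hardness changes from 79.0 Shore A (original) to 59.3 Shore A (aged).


Retention = aged / original * 100
= 59.3 / 79.0 * 100
= 75.1%

75.1%


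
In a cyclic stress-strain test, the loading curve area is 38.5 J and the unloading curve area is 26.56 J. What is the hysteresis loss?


Hysteresis loss = loading - unloading
= 38.5 - 26.56
= 11.94 J

11.94 J


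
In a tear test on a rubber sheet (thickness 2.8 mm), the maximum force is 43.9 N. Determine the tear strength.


Tear strength = force / thickness
= 43.9 / 2.8
= 15.68 N/mm

15.68 N/mm


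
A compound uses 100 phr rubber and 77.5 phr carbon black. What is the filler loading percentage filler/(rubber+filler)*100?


Filler % = filler / (rubber + filler) * 100
= 77.5 / (100 + 77.5) * 100
= 77.5 / 177.5 * 100
= 43.66%

43.66%


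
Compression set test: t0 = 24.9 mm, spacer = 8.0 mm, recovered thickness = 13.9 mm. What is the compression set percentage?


CS = (t0 - recovered) / (t0 - ts) * 100
= (24.9 - 13.9) / (24.9 - 8.0) * 100
= 11.0 / 16.9 * 100
= 65.1%

65.1%


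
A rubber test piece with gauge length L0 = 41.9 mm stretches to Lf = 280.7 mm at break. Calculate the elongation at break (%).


Elongation = (Lf - L0) / L0 * 100
= (280.7 - 41.9) / 41.9 * 100
= 238.8 / 41.9 * 100
= 569.9%

569.9%


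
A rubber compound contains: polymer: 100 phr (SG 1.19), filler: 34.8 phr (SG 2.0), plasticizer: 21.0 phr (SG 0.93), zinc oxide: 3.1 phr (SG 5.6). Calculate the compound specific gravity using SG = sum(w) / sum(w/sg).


Sum of weights = 158.9
Volume contributions:
  polymer: 100/1.19 = 84.0336
  filler: 34.8/2.0 = 17.4000
  plasticizer: 21.0/0.93 = 22.5806
  zinc oxide: 3.1/5.6 = 0.5536
Sum of volumes = 124.5678
SG = 158.9 / 124.5678 = 1.276

SG = 1.276


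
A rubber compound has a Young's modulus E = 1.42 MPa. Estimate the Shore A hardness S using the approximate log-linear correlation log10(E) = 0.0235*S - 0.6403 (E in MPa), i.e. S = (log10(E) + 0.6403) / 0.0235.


log10(E) = 0.0235*S - 0.6403  =>  S = (log10(E) + 0.6403) / 0.0235
log10(1.42) = 0.152288
S = (0.152288 + 0.6403) / 0.0235 = 0.792588 / 0.0235
S = 33.7

Shore A = 33.7


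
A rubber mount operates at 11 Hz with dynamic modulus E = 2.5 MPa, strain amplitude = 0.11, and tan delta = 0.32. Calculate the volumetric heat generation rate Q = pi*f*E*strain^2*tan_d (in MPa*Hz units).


Q = pi * f * E * strain^2 * tan_d
= pi * 11 * 2.5 * 0.11^2 * 0.32
= pi * 11 * 2.5 * 0.0121 * 0.32
= 0.3345

Q = 0.3345


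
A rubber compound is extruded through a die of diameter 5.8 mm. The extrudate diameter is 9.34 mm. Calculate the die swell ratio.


Die swell ratio = D_extrudate / D_die
= 9.34 / 5.8
= 1.61

Die swell = 1.61


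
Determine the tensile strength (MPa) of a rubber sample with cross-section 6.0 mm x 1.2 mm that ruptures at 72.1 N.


Area = width * thickness = 6.0 * 1.2 = 7.2 mm^2
TS = force / area = 72.1 / 7.2 = 10.01 MPa

10.01 MPa


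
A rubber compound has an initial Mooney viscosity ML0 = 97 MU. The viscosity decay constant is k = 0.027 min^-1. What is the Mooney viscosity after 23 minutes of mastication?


ML = ML0 * exp(-k * t)
ML = 97 * exp(-0.027 * 23)
ML = 97 * 0.5374
ML = 52.13 MU

52.13 MU


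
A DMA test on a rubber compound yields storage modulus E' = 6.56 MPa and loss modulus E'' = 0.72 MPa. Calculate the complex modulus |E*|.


|E*| = sqrt(E'^2 + E''^2)
= sqrt(6.56^2 + 0.72^2)
= sqrt(43.0336 + 0.5184)
= 6.599 MPa

6.599 MPa


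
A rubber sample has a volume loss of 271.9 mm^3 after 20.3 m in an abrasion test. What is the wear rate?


Rate = volume_loss / distance
= 271.9 / 20.3
= 13.394 mm^3/m

13.394 mm^3/m


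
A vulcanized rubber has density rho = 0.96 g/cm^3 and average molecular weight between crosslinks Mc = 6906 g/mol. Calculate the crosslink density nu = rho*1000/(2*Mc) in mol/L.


nu = rho * 1000 / (2 * Mc)
nu = 0.96 * 1000 / (2 * 6906)
nu = 960.0 / 13812
nu = 0.0695 mol/L

0.0695 mol/L


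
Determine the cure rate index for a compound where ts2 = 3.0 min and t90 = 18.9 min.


CRI = 100 / (t90 - ts2)
= 100 / (18.9 - 3.0)
= 100 / 15.9
= 6.29 min^-1

6.29 min^-1


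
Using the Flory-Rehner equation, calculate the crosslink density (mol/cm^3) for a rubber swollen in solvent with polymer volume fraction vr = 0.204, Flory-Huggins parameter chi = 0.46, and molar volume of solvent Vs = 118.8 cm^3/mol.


ln(1 - vr) = ln(1 - 0.204) = -0.2282
Numerator = -((-0.2282) + 0.204 + 0.46 * 0.204^2) = 0.0050
Denominator = 118.8 * (0.204^(1/3) - 0.204/2) = 57.8172
nu = 0.0050 / 57.8172 = 8.6700e-05 mol/cm^3

8.6700e-05 mol/cm^3
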